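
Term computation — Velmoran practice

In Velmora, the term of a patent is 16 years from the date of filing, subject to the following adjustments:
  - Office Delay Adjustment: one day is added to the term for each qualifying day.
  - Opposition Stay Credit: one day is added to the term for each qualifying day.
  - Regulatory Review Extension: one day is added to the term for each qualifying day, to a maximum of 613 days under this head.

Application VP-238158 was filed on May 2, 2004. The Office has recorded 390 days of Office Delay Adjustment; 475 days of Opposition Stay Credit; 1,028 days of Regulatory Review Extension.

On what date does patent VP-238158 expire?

2024-05-19

Base term: filing date + 16 years → 2 May 2020.
Office Delay Adjustment: +390 days → 27 May 2021.
Opposition Stay Credit: +475 days → 14 September 2022.
Regulatory Review Extension: 1028 days claimed exceeds the 613-day cap, so +613 days → 19 May 2024.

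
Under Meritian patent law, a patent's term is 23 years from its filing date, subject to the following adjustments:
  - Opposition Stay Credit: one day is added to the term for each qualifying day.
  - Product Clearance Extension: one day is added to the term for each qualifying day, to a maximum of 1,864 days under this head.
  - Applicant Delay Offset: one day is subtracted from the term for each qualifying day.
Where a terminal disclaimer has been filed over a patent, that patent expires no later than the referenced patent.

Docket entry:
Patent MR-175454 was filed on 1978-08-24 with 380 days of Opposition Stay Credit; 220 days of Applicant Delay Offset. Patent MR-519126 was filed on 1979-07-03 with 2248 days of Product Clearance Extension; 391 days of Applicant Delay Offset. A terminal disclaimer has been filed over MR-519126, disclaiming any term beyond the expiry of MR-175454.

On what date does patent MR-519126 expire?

Natural term of MR-519126:
  Base: filing + 23 years → 3 July 2002.
  Product Clearance Extension: 2248 days claimed exceeds the 1864-day cap, so +1864 days → 10 August 2007.
  Applicant Delay Offset: −391 days → 15 July 2006.
Expiry of referenced patent MR-175454:
  Base: filing + 23 years → 24 August 2001.
  Opposition Stay Credit: +380 days → 8 September 2002.
  Applicant Delay Offset: −220 days → 31 January 2002.
Terminal disclaimer: MR-519126 expires on the earlier of 15 July 2006 and 31 January 2002.

January 31, 2002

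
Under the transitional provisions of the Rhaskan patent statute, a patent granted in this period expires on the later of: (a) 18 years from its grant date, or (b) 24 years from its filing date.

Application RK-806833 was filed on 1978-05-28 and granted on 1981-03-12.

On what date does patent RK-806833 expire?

(a) grant + 18 years → 12 March 1999.
(b) filing + 24 years → 28 May 2002.
Later of the two: 28 May 2002.

2002-05-28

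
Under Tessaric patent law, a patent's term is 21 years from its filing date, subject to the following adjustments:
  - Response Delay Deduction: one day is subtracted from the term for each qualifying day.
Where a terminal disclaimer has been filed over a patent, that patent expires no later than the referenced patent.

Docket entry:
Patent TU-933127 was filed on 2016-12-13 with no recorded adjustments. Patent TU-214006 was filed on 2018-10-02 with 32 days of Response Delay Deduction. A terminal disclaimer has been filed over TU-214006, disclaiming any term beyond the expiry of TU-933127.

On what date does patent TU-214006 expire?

2037-12-13

Natural term of TU-214006:
  Base: filing + 21 years → 2 October 2039.
  Response Delay Deduction: −32 days → 31 August 2039.
Expiry of referenced patent TU-933127:
  Base: filing + 21 years → 13 December 2037.
Terminal disclaimer: TU-214006 expires on the earlier of 31 August 2039 and 13 December 2037.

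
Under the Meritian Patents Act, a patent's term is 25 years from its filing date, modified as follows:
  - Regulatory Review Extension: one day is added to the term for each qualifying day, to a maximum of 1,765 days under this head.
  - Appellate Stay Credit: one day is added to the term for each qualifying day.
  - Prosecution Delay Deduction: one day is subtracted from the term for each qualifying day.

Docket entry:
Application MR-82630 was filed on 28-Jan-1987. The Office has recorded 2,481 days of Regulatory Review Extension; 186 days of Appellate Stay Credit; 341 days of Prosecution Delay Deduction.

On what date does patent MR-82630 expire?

Base term: filing date + 25 years → 28 January 2012.
Regulatory Review Extension: 2481 days claimed exceeds the 1765-day cap, so +1765 days → 27 November 2016.
Appellate Stay Credit: +186 days → 1 June 2017.
Prosecution Delay Deduction: −341 days → 25 June 2016.

June 25, 2016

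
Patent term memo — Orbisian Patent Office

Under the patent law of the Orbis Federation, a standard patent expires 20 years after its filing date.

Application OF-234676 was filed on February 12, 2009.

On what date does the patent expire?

2029-02-12

Filing date + 20 years → 12 February 2029.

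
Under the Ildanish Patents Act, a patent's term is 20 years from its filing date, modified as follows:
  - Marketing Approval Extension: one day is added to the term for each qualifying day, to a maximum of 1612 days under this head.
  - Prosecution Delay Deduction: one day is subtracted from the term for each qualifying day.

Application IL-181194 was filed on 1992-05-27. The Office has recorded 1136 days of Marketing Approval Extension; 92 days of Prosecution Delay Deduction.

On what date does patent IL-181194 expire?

2015-04-06

Base term: filing date + 20 years → 27 May 2012.
Marketing Approval Extension: 1136 days (within the 1612-day cap) → +1136 days → 7 July 2015.
Prosecution Delay Deduction: −92 days → 6 April 2015.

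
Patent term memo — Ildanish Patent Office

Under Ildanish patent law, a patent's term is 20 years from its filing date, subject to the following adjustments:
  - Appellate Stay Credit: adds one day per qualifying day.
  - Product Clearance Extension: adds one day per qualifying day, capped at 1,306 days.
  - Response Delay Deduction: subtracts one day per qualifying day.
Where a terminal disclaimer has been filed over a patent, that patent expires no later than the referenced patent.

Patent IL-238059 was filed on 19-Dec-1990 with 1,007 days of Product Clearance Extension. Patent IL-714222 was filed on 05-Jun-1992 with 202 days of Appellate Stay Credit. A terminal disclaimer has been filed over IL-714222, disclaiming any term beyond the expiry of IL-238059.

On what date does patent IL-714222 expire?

Natural term of IL-714222:
  Base: filing + 20 years → 5 June 2012.
  Appellate Stay Credit: +202 days → 24 December 2012.
Expiry of referenced patent IL-238059:
  Base: filing + 20 years → 19 December 2010.
  Product Clearance Extension: 1007 days (within the 1306-day cap) → +1007 days → 21 September 2013.
Terminal disclaimer: IL-714222 expires on the earlier of 24 December 2012 and 21 September 2013.

December 24, 2012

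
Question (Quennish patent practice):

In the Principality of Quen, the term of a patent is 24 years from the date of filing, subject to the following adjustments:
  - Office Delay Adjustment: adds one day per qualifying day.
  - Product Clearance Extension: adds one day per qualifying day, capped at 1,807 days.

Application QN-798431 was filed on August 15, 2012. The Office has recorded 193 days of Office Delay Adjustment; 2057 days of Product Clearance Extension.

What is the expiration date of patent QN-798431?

Base term: filing date + 24 years → 15 August 2036.
Office Delay Adjustment: +193 days → 24 February 2037.
Product Clearance Extension: 2057 days claimed exceeds the 1807-day cap, so +1807 days → 5 February 2042.

February 5, 2042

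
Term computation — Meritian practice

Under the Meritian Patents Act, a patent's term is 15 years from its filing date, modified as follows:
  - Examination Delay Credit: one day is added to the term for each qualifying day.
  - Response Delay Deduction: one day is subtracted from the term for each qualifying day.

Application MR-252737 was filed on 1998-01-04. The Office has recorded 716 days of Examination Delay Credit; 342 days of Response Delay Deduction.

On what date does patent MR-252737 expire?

2014-01-13

Base term: filing date + 15 years → 4 January 2013.
Examination Delay Credit: +716 days → 21 December 2014.
Response Delay Deduction: −342 days → 13 January 2014.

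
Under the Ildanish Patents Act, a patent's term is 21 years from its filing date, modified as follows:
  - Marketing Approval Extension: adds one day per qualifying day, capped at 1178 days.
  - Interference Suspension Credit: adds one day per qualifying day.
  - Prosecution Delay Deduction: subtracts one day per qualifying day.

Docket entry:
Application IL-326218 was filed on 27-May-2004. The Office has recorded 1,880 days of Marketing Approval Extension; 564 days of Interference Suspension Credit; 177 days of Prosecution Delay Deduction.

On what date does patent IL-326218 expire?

2029-09-08

Base term: filing date + 21 years → 27 May 2025.
Marketing Approval Extension: 1880 days claimed exceeds the 1178-day cap, so +1178 days → 17 August 2028.
Interference Suspension Credit: +564 days → 4 March 2030.
Prosecution Delay Deduction: −177 days → 8 September 2029.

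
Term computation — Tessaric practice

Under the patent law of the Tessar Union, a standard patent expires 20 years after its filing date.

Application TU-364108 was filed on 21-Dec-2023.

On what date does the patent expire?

Filing date + 20 years → 21 December 2043.

December 21, 2043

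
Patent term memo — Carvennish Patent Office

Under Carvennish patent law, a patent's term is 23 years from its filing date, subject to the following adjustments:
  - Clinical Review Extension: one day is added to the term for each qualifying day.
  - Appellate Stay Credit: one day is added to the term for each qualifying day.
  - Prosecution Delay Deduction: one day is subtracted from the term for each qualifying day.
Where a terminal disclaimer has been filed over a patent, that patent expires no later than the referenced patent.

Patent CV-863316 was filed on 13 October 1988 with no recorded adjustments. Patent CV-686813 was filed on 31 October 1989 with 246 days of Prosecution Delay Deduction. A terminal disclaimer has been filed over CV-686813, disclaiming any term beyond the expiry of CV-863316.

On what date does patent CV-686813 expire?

Natural term of CV-686813:
  Base: filing + 23 years → 31 October 2012.
  Prosecution Delay Deduction: −246 days → 28 February 2012.
Expiry of referenced patent CV-863316:
  Base: filing + 23 years → 13 October 2011.
Terminal disclaimer: CV-686813 expires on the earlier of 28 February 2012 and 13 October 2011.

October 13, 2011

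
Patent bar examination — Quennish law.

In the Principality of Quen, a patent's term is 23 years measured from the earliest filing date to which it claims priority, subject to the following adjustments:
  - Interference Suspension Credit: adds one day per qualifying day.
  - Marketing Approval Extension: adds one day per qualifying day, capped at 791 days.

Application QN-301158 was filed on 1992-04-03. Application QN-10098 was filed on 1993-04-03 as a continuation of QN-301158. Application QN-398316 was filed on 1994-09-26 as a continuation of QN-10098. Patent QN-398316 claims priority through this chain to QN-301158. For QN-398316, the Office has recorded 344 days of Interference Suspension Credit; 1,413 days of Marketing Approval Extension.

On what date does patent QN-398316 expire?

Earliest priority filing: 3 April 1992.
Base term: 3 April 1992 + 23 years → 3 April 2015.
Interference Suspension Credit: +344 days → 12 March 2016.
Marketing Approval Extension: 1413 days claimed exceeds the 791-day cap, so +791 days → 12 May 2018.

May 12, 2018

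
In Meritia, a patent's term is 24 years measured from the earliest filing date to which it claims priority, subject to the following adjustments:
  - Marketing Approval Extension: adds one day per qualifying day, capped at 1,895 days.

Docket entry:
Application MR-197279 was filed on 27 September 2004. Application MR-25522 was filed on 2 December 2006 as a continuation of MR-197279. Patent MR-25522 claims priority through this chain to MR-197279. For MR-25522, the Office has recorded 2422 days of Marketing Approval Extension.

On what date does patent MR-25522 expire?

Earliest priority filing: 27 September 2004.
Base term: 27 September 2004 + 24 years → 27 September 2028.
Marketing Approval Extension: 2422 days claimed exceeds the 1895-day cap, so +1895 days → 5 December 2033.

2033-12-05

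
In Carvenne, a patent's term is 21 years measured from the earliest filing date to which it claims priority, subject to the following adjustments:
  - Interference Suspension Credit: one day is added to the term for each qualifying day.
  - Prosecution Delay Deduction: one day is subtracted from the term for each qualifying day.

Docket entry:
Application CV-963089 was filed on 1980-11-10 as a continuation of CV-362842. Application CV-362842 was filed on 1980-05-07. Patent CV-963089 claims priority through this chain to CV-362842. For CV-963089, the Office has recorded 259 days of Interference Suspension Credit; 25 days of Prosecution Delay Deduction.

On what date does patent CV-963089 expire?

2001-12-27

Earliest priority filing: 7 May 1980.
Base term: 7 May 1980 + 21 years → 7 May 2001.
Interference Suspension Credit: +259 days → 21 January 2002.
Prosecution Delay Deduction: −25 days → 27 December 2001.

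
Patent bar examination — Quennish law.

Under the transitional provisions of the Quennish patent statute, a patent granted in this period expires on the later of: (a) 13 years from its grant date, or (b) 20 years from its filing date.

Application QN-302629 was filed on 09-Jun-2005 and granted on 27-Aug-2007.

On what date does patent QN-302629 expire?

June 9, 2025

(a) grant + 13 years → 27 August 2020.
(b) filing + 20 years → 9 June 2025.
Later of the two: 9 June 2025.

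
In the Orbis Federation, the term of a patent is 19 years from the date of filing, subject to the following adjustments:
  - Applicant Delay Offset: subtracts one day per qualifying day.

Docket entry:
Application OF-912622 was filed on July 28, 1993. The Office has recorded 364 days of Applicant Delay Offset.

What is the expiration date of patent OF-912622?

July 30, 2011

Base term: filing date + 19 years → 28 July 2012.
Applicant Delay Offset: −364 days → 30 July 2011.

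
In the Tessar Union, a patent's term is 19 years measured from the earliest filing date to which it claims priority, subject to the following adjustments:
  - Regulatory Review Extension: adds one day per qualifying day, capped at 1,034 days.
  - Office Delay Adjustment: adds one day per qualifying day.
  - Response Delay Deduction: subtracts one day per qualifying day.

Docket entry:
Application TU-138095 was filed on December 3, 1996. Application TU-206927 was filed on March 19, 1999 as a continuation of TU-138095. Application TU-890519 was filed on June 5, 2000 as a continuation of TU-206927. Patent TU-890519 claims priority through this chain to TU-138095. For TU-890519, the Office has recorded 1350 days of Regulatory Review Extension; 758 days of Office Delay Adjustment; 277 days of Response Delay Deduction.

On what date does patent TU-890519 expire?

Earliest priority filing: 3 December 1996.
Base term: 3 December 1996 + 19 years → 3 December 2015.
Regulatory Review Extension: 1350 days claimed exceeds the 1034-day cap, so +1034 days → 2 October 2018.
Office Delay Adjustment: +758 days → 29 October 2020.
Response Delay Deduction: −277 days → 26 January 2020.

2020-01-26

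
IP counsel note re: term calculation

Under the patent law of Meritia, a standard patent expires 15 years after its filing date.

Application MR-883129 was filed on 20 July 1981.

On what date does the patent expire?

1996-07-20

Filing date + 15 years → 20 July 1996.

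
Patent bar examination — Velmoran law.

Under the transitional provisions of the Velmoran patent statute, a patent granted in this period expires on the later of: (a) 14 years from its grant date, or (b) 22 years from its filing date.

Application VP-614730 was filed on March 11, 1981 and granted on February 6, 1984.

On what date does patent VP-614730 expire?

2003-03-11

(a) grant + 14 years → 6 February 1998.
(b) filing + 22 years → 11 March 2003.
Later of the two: 11 March 2003.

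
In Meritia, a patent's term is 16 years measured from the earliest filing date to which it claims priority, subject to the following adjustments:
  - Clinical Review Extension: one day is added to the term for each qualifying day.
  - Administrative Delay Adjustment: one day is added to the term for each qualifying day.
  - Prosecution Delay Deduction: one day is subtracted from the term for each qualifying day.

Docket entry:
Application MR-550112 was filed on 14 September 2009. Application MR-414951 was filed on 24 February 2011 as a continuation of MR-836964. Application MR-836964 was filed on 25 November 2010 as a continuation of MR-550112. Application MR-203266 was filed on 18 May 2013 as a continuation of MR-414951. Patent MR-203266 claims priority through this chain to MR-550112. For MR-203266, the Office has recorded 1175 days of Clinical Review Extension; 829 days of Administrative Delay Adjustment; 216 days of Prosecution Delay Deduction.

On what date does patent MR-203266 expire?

2030-08-07

Earliest priority filing: 14 September 2009.
Base term: 14 September 2009 + 16 years → 14 September 2025.
Clinical Review Extension: +1175 days → 2 December 2028.
Administrative Delay Adjustment: +829 days → 11 March 2031.
Prosecution Delay Deduction: −216 days → 7 August 2030.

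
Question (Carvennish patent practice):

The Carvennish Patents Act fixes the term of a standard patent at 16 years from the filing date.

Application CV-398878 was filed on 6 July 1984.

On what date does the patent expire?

Filing date + 16 years → 6 July 2000.

July 6, 2000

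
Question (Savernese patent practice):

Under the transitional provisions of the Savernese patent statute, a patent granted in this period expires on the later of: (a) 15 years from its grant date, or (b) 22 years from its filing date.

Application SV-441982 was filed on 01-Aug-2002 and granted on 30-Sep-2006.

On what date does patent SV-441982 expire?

August 1, 2024

(a) grant + 15 years → 30 September 2021.
(b) filing + 22 years → 1 August 2024.
Later of the two: 1 August 2024.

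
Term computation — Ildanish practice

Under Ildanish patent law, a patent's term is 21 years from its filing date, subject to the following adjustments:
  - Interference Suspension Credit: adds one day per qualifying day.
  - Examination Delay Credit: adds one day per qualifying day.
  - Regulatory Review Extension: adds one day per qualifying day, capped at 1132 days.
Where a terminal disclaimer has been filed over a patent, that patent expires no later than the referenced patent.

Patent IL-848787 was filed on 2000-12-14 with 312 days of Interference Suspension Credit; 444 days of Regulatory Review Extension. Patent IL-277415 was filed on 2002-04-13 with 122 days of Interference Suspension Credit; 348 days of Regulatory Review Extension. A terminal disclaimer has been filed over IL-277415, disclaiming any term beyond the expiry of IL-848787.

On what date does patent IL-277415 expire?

January 9, 2024

Natural term of IL-277415:
  Base: filing + 21 years → 13 April 2023.
  Interference Suspension Credit: +122 days → 13 August 2023.
  Regulatory Review Extension: 348 days (within the 1132-day cap) → +348 days → 26 July 2024.
Expiry of referenced patent IL-848787:
  Base: filing + 21 years → 14 December 2021.
  Interference Suspension Credit: +312 days → 22 October 2022.
  Regulatory Review Extension: 444 days (within the 1132-day cap) → +444 days → 9 January 2024.
Terminal disclaimer: IL-277415 expires on the earlier of 26 July 2024 and 9 January 2024.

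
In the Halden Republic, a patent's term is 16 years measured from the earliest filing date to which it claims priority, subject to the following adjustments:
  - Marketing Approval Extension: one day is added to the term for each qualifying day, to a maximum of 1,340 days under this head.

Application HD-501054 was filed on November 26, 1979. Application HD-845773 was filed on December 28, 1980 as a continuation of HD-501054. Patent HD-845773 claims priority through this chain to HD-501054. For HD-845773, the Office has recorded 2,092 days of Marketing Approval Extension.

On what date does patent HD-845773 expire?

July 28, 1999

Earliest priority filing: 26 November 1979.
Base term: 26 November 1979 + 16 years → 26 November 1995.
Marketing Approval Extension: 2092 days claimed exceeds the 1340-day cap, so +1340 days → 28 July 1999.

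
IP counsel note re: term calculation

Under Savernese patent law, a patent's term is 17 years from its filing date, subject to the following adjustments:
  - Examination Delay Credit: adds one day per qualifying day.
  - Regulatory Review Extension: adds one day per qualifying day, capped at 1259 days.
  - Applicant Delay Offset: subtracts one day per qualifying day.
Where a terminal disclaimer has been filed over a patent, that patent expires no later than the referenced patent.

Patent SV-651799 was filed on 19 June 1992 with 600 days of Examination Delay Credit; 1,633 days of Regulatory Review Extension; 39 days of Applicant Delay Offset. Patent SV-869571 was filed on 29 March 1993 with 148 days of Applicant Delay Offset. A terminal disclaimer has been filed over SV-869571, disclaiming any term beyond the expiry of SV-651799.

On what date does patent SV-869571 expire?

Natural term of SV-869571:
  Base: filing + 17 years → 29 March 2010.
  Applicant Delay Offset: −148 days → 1 November 2009.
Expiry of referenced patent SV-651799:
  Base: filing + 17 years → 19 June 2009.
  Examination Delay Credit: +600 days → 9 February 2011.
  Regulatory Review Extension: 1633 days claimed exceeds the 1259-day cap, so +1259 days → 22 July 2014.
  Applicant Delay Offset: −39 days → 13 June 2014.
Terminal disclaimer: SV-869571 expires on the earlier of 1 November 2009 and 13 June 2014.

November 1, 2009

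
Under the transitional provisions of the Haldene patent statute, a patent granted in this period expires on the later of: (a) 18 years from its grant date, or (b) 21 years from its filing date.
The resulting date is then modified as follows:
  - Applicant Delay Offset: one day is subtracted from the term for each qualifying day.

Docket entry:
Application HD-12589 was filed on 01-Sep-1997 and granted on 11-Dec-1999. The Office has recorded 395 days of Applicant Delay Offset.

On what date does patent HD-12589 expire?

(a) grant + 18 years → 11 December 2017.
(b) filing + 21 years → 1 September 2018.
Later of the two: 1 September 2018.
Applicant Delay Offset: −395 days → 2 August 2017.

2017-08-02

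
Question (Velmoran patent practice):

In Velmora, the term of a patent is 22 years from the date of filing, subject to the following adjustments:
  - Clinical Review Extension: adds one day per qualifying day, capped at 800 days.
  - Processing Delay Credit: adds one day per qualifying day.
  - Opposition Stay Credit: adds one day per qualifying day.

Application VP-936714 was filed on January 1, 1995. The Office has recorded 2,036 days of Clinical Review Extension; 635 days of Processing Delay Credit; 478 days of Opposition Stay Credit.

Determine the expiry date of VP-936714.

Base term: filing date + 22 years → 1 January 2017.
Clinical Review Extension: 2036 days claimed exceeds the 800-day cap, so +800 days → 12 March 2019.
Processing Delay Credit: +635 days → 6 December 2020.
Opposition Stay Credit: +478 days → 29 March 2022.

March 29, 2022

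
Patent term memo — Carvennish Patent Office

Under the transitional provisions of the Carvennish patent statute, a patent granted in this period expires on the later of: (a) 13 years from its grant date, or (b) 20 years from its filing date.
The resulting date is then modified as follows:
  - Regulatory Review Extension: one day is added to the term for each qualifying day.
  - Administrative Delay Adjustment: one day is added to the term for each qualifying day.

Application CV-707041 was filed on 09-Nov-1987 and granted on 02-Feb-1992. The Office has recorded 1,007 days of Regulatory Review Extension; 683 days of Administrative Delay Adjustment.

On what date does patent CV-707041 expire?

June 25, 2012

(a) grant + 13 years → 2 February 2005.
(b) filing + 20 years → 9 November 2007.
Later of the two: 9 November 2007.
Regulatory Review Extension: +1007 days → 12 August 2010.
Administrative Delay Adjustment: +683 days → 25 June 2012.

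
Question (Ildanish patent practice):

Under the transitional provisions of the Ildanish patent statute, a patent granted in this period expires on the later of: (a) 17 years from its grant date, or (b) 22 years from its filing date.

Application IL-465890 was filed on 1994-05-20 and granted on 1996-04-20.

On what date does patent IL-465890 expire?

(a) grant + 17 years → 20 April 2013.
(b) filing + 22 years → 20 May 2016.
Later of the two: 20 May 2016.

2016-05-20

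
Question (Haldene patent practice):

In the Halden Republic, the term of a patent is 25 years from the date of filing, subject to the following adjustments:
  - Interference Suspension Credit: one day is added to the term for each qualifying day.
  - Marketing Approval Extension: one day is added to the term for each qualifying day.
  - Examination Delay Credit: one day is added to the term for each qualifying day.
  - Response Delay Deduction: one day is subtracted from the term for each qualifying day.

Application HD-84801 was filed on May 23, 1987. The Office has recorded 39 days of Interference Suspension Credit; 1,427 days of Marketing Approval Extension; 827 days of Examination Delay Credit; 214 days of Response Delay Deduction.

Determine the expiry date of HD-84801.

Base term: filing date + 25 years → 23 May 2012.
Interference Suspension Credit: +39 days → 1 July 2012.
Marketing Approval Extension: +1427 days → 28 May 2016.
Examination Delay Credit: +827 days → 2 September 2018.
Response Delay Deduction: −214 days → 31 January 2018.

2018-01-31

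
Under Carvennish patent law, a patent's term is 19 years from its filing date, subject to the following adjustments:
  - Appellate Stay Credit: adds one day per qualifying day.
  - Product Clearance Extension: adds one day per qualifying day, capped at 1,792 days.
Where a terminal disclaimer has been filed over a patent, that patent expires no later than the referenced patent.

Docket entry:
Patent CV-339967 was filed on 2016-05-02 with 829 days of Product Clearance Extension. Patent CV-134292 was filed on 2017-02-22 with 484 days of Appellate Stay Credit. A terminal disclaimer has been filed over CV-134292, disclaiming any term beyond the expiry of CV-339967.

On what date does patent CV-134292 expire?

Natural term of CV-134292:
  Base: filing + 19 years → 22 February 2036.
  Appellate Stay Credit: +484 days → 20 June 2037.
Expiry of referenced patent CV-339967:
  Base: filing + 19 years → 2 May 2035.
  Product Clearance Extension: 829 days (within the 1792-day cap) → +829 days → 8 August 2037.
Terminal disclaimer: CV-134292 expires on the earlier of 20 June 2037 and 8 August 2037.

June 20, 2037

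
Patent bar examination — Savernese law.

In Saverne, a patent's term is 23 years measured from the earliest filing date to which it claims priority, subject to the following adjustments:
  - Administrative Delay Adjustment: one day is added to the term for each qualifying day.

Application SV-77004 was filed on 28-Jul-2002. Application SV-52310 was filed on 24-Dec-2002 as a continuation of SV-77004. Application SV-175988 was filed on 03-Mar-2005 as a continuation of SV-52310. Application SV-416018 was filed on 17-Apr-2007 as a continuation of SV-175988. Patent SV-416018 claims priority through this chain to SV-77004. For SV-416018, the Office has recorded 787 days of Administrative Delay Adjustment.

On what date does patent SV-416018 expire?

Earliest priority filing: 28 July 2002.
Base term: 28 July 2002 + 23 years → 28 July 2025.
Administrative Delay Adjustment: +787 days → 23 September 2027.

2027-09-23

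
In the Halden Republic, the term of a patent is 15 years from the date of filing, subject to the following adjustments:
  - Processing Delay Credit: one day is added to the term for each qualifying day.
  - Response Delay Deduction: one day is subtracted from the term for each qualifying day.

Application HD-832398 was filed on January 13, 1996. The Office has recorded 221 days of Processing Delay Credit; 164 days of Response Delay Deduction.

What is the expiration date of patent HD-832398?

2011-03-11

Base term: filing date + 15 years → 13 January 2011.
Processing Delay Credit: +221 days → 22 August 2011.
Response Delay Deduction: −164 days → 11 March 2011.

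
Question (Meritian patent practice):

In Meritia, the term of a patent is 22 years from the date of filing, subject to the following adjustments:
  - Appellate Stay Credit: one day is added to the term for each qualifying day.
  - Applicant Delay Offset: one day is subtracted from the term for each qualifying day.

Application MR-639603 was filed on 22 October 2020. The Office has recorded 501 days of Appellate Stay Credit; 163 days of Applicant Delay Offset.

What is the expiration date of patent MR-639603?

Base term: filing date + 22 years → 22 October 2042.
Appellate Stay Credit: +501 days → 6 March 2044.
Applicant Delay Offset: −163 days → 25 September 2043.

September 25, 2043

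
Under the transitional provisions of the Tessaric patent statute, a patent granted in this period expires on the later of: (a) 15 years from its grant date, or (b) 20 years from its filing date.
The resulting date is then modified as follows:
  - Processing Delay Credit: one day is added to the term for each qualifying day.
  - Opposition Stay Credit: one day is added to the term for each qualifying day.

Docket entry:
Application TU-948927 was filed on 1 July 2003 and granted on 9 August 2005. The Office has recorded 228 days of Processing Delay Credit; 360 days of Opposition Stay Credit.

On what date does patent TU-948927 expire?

(a) grant + 15 years → 9 August 2020.
(b) filing + 20 years → 1 July 2023.
Later of the two: 1 July 2023.
Processing Delay Credit: +228 days → 14 February 2024.
Opposition Stay Credit: +360 days → 8 February 2025.

2025-02-08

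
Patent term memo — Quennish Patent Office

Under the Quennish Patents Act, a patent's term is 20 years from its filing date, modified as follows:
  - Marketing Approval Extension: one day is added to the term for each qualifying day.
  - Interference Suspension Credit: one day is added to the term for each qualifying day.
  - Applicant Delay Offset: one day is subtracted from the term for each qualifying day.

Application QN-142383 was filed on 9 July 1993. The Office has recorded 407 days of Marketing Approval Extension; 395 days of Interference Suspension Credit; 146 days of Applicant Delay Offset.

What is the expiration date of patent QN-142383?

2015-04-26

Base term: filing date + 20 years → 9 July 2013.
Marketing Approval Extension: +407 days → 20 August 2014.
Interference Suspension Credit: +395 days → 19 September 2015.
Applicant Delay Offset: −146 days → 26 April 2015.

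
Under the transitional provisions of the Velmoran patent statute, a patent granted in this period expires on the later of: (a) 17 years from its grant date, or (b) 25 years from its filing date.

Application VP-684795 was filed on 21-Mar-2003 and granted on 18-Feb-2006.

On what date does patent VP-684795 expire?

(a) grant + 17 years → 18 February 2023.
(b) filing + 25 years → 21 March 2028.
Later of the two: 21 March 2028.

March 21, 2028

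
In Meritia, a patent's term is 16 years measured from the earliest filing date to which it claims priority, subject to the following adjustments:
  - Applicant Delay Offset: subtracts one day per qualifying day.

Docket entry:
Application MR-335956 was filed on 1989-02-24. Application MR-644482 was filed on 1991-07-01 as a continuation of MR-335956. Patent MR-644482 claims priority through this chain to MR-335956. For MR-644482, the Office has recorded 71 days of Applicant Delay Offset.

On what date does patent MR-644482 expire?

2004-12-15

Earliest priority filing: 24 February 1989.
Base term: 24 February 1989 + 16 years → 24 February 2005.
Applicant Delay Offset: −71 days → 15 December 2004.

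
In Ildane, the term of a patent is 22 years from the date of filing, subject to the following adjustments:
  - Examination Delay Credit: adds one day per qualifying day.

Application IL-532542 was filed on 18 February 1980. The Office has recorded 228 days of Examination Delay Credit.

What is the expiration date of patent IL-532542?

Base term: filing date + 22 years → 18 February 2002.
Examination Delay Credit: +228 days → 4 October 2002.

2002-10-04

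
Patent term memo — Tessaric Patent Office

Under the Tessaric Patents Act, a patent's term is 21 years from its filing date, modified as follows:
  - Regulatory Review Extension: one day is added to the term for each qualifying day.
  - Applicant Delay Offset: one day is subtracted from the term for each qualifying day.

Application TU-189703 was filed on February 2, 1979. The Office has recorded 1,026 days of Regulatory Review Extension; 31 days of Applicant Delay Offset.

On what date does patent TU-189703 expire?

2002-10-24

Base term: filing date + 21 years → 2 February 2000.
Regulatory Review Extension: +1026 days → 24 November 2002.
Applicant Delay Offset: −31 days → 24 October 2002.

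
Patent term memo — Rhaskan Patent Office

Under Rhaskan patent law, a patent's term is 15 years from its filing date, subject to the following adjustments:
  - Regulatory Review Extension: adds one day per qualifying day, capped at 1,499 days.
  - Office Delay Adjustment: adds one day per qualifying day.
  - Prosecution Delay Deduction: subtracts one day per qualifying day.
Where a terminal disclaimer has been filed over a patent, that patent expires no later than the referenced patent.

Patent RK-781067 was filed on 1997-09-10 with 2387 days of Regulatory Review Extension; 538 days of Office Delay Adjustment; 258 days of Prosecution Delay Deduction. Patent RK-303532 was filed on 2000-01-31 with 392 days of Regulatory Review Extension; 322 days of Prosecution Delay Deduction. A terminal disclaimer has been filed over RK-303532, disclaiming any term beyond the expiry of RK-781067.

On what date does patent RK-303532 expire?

Natural term of RK-303532:
  Base: filing + 15 years → 31 January 2015.
  Regulatory Review Extension: 392 days (within the 1499-day cap) → +392 days → 27 February 2016.
  Prosecution Delay Deduction: −322 days → 11 April 2015.
Expiry of referenced patent RK-781067:
  Base: filing + 15 years → 10 September 2012.
  Regulatory Review Extension: 2387 days claimed exceeds the 1499-day cap, so +1499 days → 18 October 2016.
  Office Delay Adjustment: +538 days → 9 April 2018.
  Prosecution Delay Deduction: −258 days → 25 July 2017.
Terminal disclaimer: RK-303532 expires on the earlier of 11 April 2015 and 25 July 2017.

April 11, 2015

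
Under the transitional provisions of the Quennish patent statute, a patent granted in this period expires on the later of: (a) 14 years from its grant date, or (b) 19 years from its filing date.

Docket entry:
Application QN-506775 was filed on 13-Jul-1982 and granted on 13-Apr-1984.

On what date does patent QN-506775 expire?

July 13, 2001

(a) grant + 14 years → 13 April 1998.
(b) filing + 19 years → 13 July 2001.
Later of the two: 13 July 2001.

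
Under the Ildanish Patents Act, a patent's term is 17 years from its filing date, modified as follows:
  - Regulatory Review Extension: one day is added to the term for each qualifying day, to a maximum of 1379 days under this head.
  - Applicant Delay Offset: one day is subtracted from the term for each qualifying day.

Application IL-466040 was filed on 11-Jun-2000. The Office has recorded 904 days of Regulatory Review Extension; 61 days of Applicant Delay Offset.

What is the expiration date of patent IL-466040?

Base term: filing date + 17 years → 11 June 2017.
Regulatory Review Extension: 904 days (within the 1379-day cap) → +904 days → 2 December 2019.
Applicant Delay Offset: −61 days → 2 October 2019.

2019-10-02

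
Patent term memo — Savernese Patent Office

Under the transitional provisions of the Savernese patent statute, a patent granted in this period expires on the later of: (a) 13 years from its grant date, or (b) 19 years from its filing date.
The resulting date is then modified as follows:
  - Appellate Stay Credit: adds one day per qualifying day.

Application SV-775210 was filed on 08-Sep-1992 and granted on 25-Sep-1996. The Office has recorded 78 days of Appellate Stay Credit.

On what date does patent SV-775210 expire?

November 25, 2011

(a) grant + 13 years → 25 September 2009.
(b) filing + 19 years → 8 September 2011.
Later of the two: 8 September 2011.
Appellate Stay Credit: +78 days → 25 November 2011.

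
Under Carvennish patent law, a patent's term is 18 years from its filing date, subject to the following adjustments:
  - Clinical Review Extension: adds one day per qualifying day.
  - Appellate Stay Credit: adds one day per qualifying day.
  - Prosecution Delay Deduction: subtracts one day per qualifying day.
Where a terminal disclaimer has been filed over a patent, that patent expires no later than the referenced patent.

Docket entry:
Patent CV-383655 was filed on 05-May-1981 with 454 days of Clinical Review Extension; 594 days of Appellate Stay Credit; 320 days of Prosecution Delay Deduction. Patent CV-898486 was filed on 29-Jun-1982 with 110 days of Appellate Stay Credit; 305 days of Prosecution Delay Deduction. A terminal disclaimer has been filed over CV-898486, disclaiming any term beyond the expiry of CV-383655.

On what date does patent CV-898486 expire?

December 17, 1999

Natural term of CV-898486:
  Base: filing + 18 years → 29 June 2000.
  Appellate Stay Credit: +110 days → 17 October 2000.
  Prosecution Delay Deduction: −305 days → 17 December 1999.
Expiry of referenced patent CV-383655:
  Base: filing + 18 years → 5 May 1999.
  Clinical Review Extension: +454 days → 1 August 2000.
  Appellate Stay Credit: +594 days → 18 March 2002.
  Prosecution Delay Deduction: −320 days → 2 May 2001.
Terminal disclaimer: CV-898486 expires on the earlier of 17 December 1999 and 2 May 2001.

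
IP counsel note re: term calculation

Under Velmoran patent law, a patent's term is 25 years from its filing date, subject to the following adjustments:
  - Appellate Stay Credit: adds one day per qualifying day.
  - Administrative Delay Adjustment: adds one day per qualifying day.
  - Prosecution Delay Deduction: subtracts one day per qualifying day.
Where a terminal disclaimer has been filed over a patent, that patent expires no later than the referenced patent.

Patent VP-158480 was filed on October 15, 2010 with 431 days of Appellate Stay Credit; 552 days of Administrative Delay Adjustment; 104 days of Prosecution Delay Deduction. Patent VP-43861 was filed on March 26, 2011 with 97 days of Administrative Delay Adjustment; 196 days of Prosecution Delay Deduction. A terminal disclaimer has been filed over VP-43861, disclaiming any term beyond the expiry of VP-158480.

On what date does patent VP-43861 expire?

2035-12-18

Natural term of VP-43861:
  Base: filing + 25 years → 26 March 2036.
  Administrative Delay Adjustment: +97 days → 1 July 2036.
  Prosecution Delay Deduction: −196 days → 18 December 2035.
Expiry of referenced patent VP-158480:
  Base: filing + 25 years → 15 October 2035.
  Appellate Stay Credit: +431 days → 19 December 2036.
  Administrative Delay Adjustment: +552 days → 24 June 2038.
  Prosecution Delay Deduction: −104 days → 12 March 2038.
Terminal disclaimer: VP-43861 expires on the earlier of 18 December 2035 and 12 March 2038.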